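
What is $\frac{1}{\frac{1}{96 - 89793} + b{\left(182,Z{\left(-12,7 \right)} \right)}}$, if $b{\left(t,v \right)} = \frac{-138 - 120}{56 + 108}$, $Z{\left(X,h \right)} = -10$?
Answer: $- \frac{7355154}{11570995} \approx -0.63565$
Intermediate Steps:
$b{\left(t,v \right)} = - \frac{129}{82}$ ($b{\left(t,v \right)} = - \frac{258}{164} = \left(-258\right) \frac{1}{164} = - \frac{129}{82}$)
$\frac{1}{\frac{1}{96 - 89793} + b{\left(182,Z{\left(-12,7 \right)} \right)}} = \frac{1}{\frac{1}{96 - 89793} - \frac{129}{82}} = \frac{1}{\frac{1}{-89697} - \frac{129}{82}} = \frac{1}{- \frac{1}{89697} - \frac{129}{82}} = \frac{1}{- \frac{11570995}{7355154}} = - \frac{7355154}{11570995}$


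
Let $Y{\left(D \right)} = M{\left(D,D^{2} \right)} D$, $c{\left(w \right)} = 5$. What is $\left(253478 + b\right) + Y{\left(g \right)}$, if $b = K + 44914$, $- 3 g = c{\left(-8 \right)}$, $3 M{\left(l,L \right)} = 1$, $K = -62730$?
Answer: $\frac{2120953}{9} \approx 2.3566 \cdot 10^{5}$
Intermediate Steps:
$M{\left(l,L \right)} = \frac{1}{3}$ ($M{\left(l,L \right)} = \frac{1}{3} \cdot 1 = \frac{1}{3}$)
$g = - \frac{5}{3}$ ($g = \left(- \frac{1}{3}\right) 5 = - \frac{5}{3} \approx -1.6667$)
$b = -17816$ ($b = -62730 + 44914 = -17816$)
$Y{\left(D \right)} = \frac{D}{3}$
$\left(253478 + b\right) + Y{\left(g \right)} = \left(253478 - 17816\right) + \frac{1}{3} \left(- \frac{5}{3}\right) = 235662 - \frac{5}{9} = \frac{2120953}{9}$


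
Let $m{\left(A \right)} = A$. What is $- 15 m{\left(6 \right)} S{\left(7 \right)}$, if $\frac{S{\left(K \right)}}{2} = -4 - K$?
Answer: $1980$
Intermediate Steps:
$S{\left(K \right)} = -8 - 2 K$ ($S{\left(K \right)} = 2 \left(-4 - K\right) = -8 - 2 K$)
$- 15 m{\left(6 \right)} S{\left(7 \right)} = \left(-15\right) 6 \left(-8 - 14\right) = - 90 \left(-8 - 14\right) = \left(-90\right) \left(-22\right) = 1980$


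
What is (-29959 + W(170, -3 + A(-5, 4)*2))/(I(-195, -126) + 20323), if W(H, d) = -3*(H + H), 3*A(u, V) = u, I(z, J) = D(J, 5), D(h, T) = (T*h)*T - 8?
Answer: -30979/17165 ≈ -1.8048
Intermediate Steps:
D(h, T) = -8 + h*T² (D(h, T) = h*T² - 8 = -8 + h*T²)
I(z, J) = -8 + 25*J (I(z, J) = -8 + J*5² = -8 + J*25 = -8 + 25*J)
A(u, V) = u/3
W(H, d) = -6*H
(-29959 + W(170, -3 + A(-5, 4)*2))/(I(-195, -126) + 20323) = (-29959 - 6*170)/((-8 + 25*(-126)) + 20323) = (-29959 - 1020)/((-8 - 3150) + 20323) = -30979/(-3158 + 20323) = -30979/17165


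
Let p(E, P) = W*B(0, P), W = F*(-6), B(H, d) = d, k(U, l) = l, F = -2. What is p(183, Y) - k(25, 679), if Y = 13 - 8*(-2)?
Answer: -331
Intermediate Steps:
Y = 29 (Y = 13 + 16 = 29)
W = 12 (W = -2*(-6) = 12)
p(E, P) = 12*P
p(183, Y) - k(25, 679) = 12*29 - 1*679 = 348 - 679 = -331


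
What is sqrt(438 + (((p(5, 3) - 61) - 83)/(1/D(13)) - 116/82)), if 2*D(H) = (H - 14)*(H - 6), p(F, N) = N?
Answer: sqrt(6253894)/82 ≈ 30.497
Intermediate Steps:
D(H) = (-14 + H)*(-6 + H)/2 (D(H) = ((H - 14)*(H - 6))/2 = ((-14 + H)*(-6 + H))/2 = (-14 + H)*(-6 + H)/2)
sqrt(438 + (((p(5, 3) - 61) - 83)/(1/D(13)) - 116/82)) = sqrt(438 + (((3 - 61) - 83)/(1/(42 + (1/2)*13**2 - 10*13)) - 116/82)) = sqrt(438 + ((-58 - 83)/(1/(42 + (1/2)*169 - 130)) - 116*1/82)) = sqrt(438 + (-141/(1/(42 + 169/2 - 130)) - 58/41)) = sqrt(438 + (-141/(1/(-7/2)) - 58/41)) = sqrt(438 + (-141/(-2/7) - 58/41)) = sqrt(438 + (-141*(-7/2) - 58/41)) = sqrt(438 + (987/2 - 58/41)) = sqrt(438 + 40351/82) = sqrt(76267/82) = sqrt(6253894)/82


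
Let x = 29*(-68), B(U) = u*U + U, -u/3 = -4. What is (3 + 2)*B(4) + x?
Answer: -1712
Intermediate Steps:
u = 12 (u = -3*(-4) = 12)
B(U) = 13*U (B(U) = 12*U + U = 13*U)
x = -1972
(3 + 2)*B(4) + x = (3 + 2)*(13*4) - 1972 = 5*52 - 1972 = 260 - 1972 = -1712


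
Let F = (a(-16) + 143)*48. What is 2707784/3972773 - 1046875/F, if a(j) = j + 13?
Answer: -118308583597/762772416 ≈ -155.10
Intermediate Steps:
a(j) = 13 + j
F = 6720 (F = ((13 - 16) + 143)*48 = (-3 + 143)*48 = 140*48 = 6720)
2707784/3972773 - 1046875/F = 2707784/3972773 - 1046875/6720 = 2707784*(1/3972773) - 1046875*1/6720 = 2707784/3972773 - 209375/1344 = -118308583597/762772416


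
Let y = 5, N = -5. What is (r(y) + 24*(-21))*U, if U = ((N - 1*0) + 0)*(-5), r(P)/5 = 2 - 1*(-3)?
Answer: -11975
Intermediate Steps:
r(P) = 25 (r(P) = 5*(2 - 1*(-3)) = 5*(2 + 3) = 5*5 = 25)
U = 25 (U = ((-5 - 1*0) + 0)*(-5) = ((-5 + 0) + 0)*(-5) = (-5 + 0)*(-5) = -5*(-5) = 25)
(r(y) + 24*(-21))*U = (25 + 24*(-21))*25 = (25 - 504)*25 = -479*25 = -11975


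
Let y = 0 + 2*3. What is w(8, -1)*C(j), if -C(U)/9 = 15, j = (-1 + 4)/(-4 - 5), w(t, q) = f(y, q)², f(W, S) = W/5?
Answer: -972/5 ≈ -194.40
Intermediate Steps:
y = 6 (y = 0 + 6 = 6)
f(W, S) = W/5 (f(W, S) = W*(⅕) = W/5)
w(t, q) = 36/25 (w(t, q) = ((⅕)*6)² = (6/5)² = 36/25)
j = -⅓ (j = 3/(-9) = 3*(-⅑) = -⅓ ≈ -0.33333)
C(U) = -135 (C(U) = -9*15 = -135)
w(8, -1)*C(j) = (36/25)*(-135) = -972/5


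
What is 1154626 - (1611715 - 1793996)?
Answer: 1336907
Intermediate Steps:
1154626 - (1611715 - 1793996) = 1154626 - 1*(-182281) = 1154626 + 182281 = 1336907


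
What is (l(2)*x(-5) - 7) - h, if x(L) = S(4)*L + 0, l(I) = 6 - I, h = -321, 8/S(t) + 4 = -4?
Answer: 334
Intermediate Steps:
S(t) = -1 (S(t) = 8/(-4 - 4) = 8/(-8) = 8*(-⅛) = -1)
x(L) = -L (x(L) = -L + 0 = -L)
(l(2)*x(-5) - 7) - h = ((6 - 1*2)*(-1*(-5)) - 7) - 1*(-321) = ((6 - 2)*5 - 7) + 321 = (4*5 - 7) + 321 = (20 - 7) + 321 = 13 + 321 = 334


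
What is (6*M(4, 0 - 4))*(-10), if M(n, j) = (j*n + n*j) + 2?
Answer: 1800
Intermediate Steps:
M(n, j) = 2 + 2*j*n (M(n, j) = (j*n + j*n) + 2 = 2*j*n + 2 = 2 + 2*j*n)
(6*M(4, 0 - 4))*(-10) = (6*(2 + 2*(0 - 4)*4))*(-10) = (6*(2 + 2*(-4)*4))*(-10) = (6*(2 - 32))*(-10) = (6*(-30))*(-10) = -180*(-10) = 1800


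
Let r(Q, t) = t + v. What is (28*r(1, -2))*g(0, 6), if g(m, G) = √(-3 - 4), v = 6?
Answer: 112*I*√7 ≈ 296.32*I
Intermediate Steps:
g(m, G) = I*√7 (g(m, G) = √(-7) = I*√7)
r(Q, t) = 6 + t (r(Q, t) = t + 6 = 6 + t)
(28*r(1, -2))*g(0, 6) = (28*(6 - 2))*(I*√7) = (28*4)*(I*√7) = 112*(I*√7) = 112*I*√7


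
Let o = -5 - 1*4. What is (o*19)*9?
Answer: -1539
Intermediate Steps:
o = -9 (o = -5 - 4 = -9)
(o*19)*9 = -9*19*9 = -171*9 = -1539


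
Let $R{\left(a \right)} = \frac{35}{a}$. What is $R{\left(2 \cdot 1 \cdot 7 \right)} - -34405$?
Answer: $\frac{68815}{2} \approx 34408.0$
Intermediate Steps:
$R{\left(2 \cdot 1 \cdot 7 \right)} - -34405 = \frac{35}{2 \cdot 1 \cdot 7} - -34405 = \frac{35}{2 \cdot 7} + 34405 = \frac{35}{14} + 34405 = 35 \cdot \frac{1}{14} + 34405 = \frac{5}{2} + 34405 = \frac{68815}{2}$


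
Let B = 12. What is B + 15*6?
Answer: 102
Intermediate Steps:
B + 15*6 = 12 + 15*6 = 12 + 90 = 102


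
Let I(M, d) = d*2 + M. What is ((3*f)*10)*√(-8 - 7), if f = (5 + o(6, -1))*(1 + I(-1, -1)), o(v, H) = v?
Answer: -660*I*√15 ≈ -2556.2*I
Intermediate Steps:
I(M, d) = M + 2*d (I(M, d) = 2*d + M = M + 2*d)
f = -22 (f = (5 + 6)*(1 + (-1 + 2*(-1))) = 11*(1 + (-1 - 2)) = 11*(1 - 3) = 11*(-2) = -22)
((3*f)*10)*√(-8 - 7) = ((3*(-22))*10)*√(-8 - 7) = (-66*10)*√(-15) = -660*I*√15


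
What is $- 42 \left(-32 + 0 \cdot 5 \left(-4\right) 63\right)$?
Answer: $1344$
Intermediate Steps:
$- 42 \left(-32 + 0 \cdot 5 \left(-4\right) 63\right) = - 42 \left(-32 + 0 \left(-4\right) 63\right) = - 42 \left(-32 + 0 \cdot 63\right) = - 42 \left(-32 + 0\right) = - 42 \left(-32\right) = \left(-1\right) \left(-1344\right) = 1344$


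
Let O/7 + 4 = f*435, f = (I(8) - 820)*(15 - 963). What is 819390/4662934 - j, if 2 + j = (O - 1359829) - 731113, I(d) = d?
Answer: -5460008821913021/2331467 ≈ -2.3419e+9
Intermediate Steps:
f = 769776 (f = (8 - 820)*(15 - 963) = -812*(-948) = 769776)
O = 2343967892 (O = -28 + 7*(769776*435) = -28 + 7*334852560 = -28 + 2343967920 = 2343967892)
j = 2341876948 (j = -2 + ((2343967892 - 1359829) - 731113) = -2 + (2342608063 - 731113) = -2 + 2341876950 = 2341876948)
819390/4662934 - j = 819390/4662934 - 1*2341876948 = 819390*(1/4662934) - 2341876948 = 409695/2331467 - 2341876948 = -5460008821913021/2331467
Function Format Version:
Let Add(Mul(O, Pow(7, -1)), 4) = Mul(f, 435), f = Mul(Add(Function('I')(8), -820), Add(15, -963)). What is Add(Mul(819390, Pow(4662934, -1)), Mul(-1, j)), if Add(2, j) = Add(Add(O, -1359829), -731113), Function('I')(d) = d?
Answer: Rational(-5460008821913021, 2331467) ≈ -2.3419e+9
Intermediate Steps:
f = 769776 (f = Mul(Add(8, -820), Add(15, -963)) = Mul(-812, -948) = 769776)
O = 2343967892 (O = Add(-28, Mul(7, Mul(769776, 435))) = Add(-28, Mul(7, 334852560)) = Add(-28, 2343967920) = 2343967892)
j = 2341876948 (j = Add(-2, Add(Add(2343967892, -1359829), -731113)) = Add(-2, Add(2342608063, -731113)) = Add(-2, 2341876950) = 2341876948)
Add(Mul(819390, Pow(4662934, -1)), Mul(-1, j)) = Add(Mul(819390, Pow(4662934, -1)), Mul(-1, 2341876948)) = Add(Mul(819390, Rational(1, 4662934)), -2341876948) = Add(Rational(409695, 2331467), -2341876948) = Rational(-5460008821913021, 2331467)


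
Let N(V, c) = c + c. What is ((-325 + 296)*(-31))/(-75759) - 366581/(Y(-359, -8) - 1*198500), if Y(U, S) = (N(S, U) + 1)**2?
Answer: -28055524490/23908707051 ≈ -1.1734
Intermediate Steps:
N(V, c) = 2*c
Y(U, S) = (1 + 2*U)**2 (Y(U, S) = (2*U + 1)**2 = (1 + 2*U)**2)
((-325 + 296)*(-31))/(-75759) - 366581/(Y(-359, -8) - 1*198500) = ((-325 + 296)*(-31))/(-75759) - 366581/((1 + 2*(-359))**2 - 1*198500) = -29*(-31)*(-1/75759) - 366581/((1 - 718)**2 - 198500) = 899*(-1/75759) - 366581/((-717)**2 - 198500) = -899/75759 - 366581/(514089 - 198500) = -899/75759 - 366581/315589 = -28055524490/23908707051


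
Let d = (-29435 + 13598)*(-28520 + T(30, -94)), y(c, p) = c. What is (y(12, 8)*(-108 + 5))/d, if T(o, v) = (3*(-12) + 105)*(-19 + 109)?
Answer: -206/58887245 ≈ -3.4982e-6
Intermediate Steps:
T(o, v) = 6210 (T(o, v) = (-36 + 105)*90 = 69*90 = 6210)
d = 353323470 (d = (-29435 + 13598)*(-28520 + 6210) = -15837*(-22310) = 353323470)
(y(12, 8)*(-108 + 5))/d = (12*(-108 + 5))/353323470 = (12*(-103))*(1/353323470) = -1236*1/353323470 = -206/58887245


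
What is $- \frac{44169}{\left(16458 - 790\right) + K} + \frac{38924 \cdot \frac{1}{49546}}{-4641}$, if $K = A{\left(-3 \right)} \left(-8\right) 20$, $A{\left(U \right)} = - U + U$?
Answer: $- \frac{5078480804933}{1801373352324} \approx -2.8192$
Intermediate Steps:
$A{\left(U \right)} = 0$
$K = 0$ ($K = 0 \left(-8\right) 20 = 0 \cdot 20 = 0$)
$- \frac{44169}{\left(16458 - 790\right) + K} + \frac{38924 \cdot \frac{1}{49546}}{-4641} = - \frac{44169}{\left(16458 - 790\right) + 0} + \frac{38924 \cdot \frac{1}{49546}}{-4641} = - \frac{44169}{15668 + 0} + 38924 \cdot \frac{1}{49546} \left(- \frac{1}{4641}\right) = - \frac{44169}{15668} + \frac{19462}{24773} \left(- \frac{1}{4641}\right) = \left(-44169\right) \frac{1}{15668} - \frac{19462}{114971493} = - \frac{44169}{15668} - \frac{19462}{114971493} = - \frac{5078480804933}{1801373352324}$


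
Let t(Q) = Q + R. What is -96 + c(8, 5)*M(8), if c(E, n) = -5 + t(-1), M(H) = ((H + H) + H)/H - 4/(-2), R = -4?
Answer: -146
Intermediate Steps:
t(Q) = -4 + Q (t(Q) = Q - 4 = -4 + Q)
M(H) = 5 (M(H) = (2*H + H)/H - 4*(-½) = (3*H)/H + 2 = 3 + 2 = 5)
c(E, n) = -10 (c(E, n) = -5 + (-4 - 1) = -5 - 5 = -10)
-96 + c(8, 5)*M(8) = -96 - 10*5 = -96 - 50 = -146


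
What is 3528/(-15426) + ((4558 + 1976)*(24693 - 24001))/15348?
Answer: 322661774/1096103 ≈ 294.37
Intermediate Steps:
3528/(-15426) + ((4558 + 1976)*(24693 - 24001))/15348 = 3528*(-1/15426) + (6534*692)*(1/15348) = -196/857 + 4521528*(1/15348) = -196/857 + 376794/1279 = 322661774/1096103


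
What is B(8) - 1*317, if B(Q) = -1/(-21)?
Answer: -6656/21 ≈ -316.95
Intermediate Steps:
B(Q) = 1/21 (B(Q) = -1*(-1/21) = 1/21)
B(8) - 1*317 = 1/21 - 1*317 = 1/21 - 317 = -6656/21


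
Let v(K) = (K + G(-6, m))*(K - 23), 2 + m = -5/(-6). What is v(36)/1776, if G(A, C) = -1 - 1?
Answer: 221/888 ≈ 0.24887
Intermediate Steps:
m = -7/6 (m = -2 - 5/(-6) = -2 - 5*(-⅙) = -2 + ⅚ = -7/6 ≈ -1.1667)
G(A, C) = -2
v(K) = (-23 + K)*(-2 + K) (v(K) = (K - 2)*(K - 23) = (-2 + K)*(-23 + K) = (-23 + K)*(-2 + K))
v(36)/1776 = (46 + 36² - 25*36)/1776 = (46 + 1296 - 900)*(1/1776) = 442*(1/1776) = 221/888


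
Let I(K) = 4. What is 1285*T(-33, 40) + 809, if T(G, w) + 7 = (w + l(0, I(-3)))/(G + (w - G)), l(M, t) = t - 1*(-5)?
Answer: -52895/8 ≈ -6611.9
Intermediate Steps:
l(M, t) = 5 + t (l(M, t) = t + 5 = 5 + t)
T(G, w) = -7 + (9 + w)/w (T(G, w) = -7 + (w + (5 + 4))/(G + (w - G)) = -7 + (w + 9)/w = -7 + (9 + w)/w)
1285*T(-33, 40) + 809 = 1285*(-6 + 9/40) + 809 = 1285*(-231/40) + 809 = -59367/8 + 809 = -52895/8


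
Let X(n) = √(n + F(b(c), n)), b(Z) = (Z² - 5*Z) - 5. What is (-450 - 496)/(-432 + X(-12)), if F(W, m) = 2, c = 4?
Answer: 204336/93317 + 473*I*√10/93317 ≈ 2.1897 + 0.016029*I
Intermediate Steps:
b(Z) = -5 + Z² - 5*Z
X(n) = √(2 + n) (X(n) = √(n + 2) = √(2 + n))
(-450 - 496)/(-432 + X(-12)) = (-450 - 496)/(-432 + √(2 - 12)) = -946/(-432 + √(-10)) = -946/(-432 + I*√10)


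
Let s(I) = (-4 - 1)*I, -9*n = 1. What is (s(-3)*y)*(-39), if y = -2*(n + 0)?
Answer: -130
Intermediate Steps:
n = -⅑ (n = -⅑*1 = -⅑ ≈ -0.11111)
s(I) = -5*I
y = 2/9 (y = -2*(-⅑ + 0) = -2*(-⅑) = 2/9 ≈ 0.22222)
(s(-3)*y)*(-39) = (-5*(-3)*(2/9))*(-39) = (15*(2/9))*(-39) = (10/3)*(-39) = -130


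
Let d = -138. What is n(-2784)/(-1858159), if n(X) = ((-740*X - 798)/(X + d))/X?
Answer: -114409/839768945824 ≈ -1.3624e-7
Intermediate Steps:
n(X) = (-798 - 740*X)/(X*(-138 + X)) (n(X) = ((-740*X - 798)/(X - 138))/X = ((-798 - 740*X)/(-138 + X))/X = (-798 - 740*X)/(X*(-138 + X)))
n(-2784)/(-1858159) = (2*(-399 - 370*(-2784))/(-2784*(-138 - 2784)))/(-1858159) = (2*(-1/2784)*(-399 + 1030080)/(-2922))*(-1/1858159) = (2*(-1/2784)*(-1/2922)*1029681)*(-1/1858159) = (114409/451936)*(-1/1858159) = -114409/839768945824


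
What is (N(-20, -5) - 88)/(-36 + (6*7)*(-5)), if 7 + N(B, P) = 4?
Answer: 91/246 ≈ 0.36992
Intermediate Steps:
N(B, P) = -3 (N(B, P) = -7 + 4 = -3)
(N(-20, -5) - 88)/(-36 + (6*7)*(-5)) = (-3 - 88)/(-36 + (6*7)*(-5)) = -91/(-36 + 42*(-5)) = -91/(-36 - 210) = -91/(-246) = -91*(-1/246) = 91/246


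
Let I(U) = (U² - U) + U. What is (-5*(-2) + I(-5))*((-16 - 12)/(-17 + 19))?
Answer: -490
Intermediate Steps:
I(U) = U²
(-5*(-2) + I(-5))*((-16 - 12)/(-17 + 19)) = (-5*(-2) + (-5)²)*((-16 - 12)/(-17 + 19)) = (10 + 25)*(-28/2) = 35*(-28*½) = 35*(-14) = -490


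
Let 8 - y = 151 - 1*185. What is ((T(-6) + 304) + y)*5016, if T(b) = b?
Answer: 1705440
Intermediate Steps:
y = 42 (y = 8 - (151 - 1*185) = 8 - (151 - 185) = 8 - 1*(-34) = 8 + 34 = 42)
((T(-6) + 304) + y)*5016 = ((-6 + 304) + 42)*5016 = (298 + 42)*5016 = 340*5016 = 1705440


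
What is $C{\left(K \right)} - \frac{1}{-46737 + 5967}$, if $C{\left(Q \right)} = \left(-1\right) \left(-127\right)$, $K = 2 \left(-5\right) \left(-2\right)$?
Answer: $\frac{5177791}{40770} \approx 127.0$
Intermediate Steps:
$K = 20$ ($K = \left(-10\right) \left(-2\right) = 20$)
$C{\left(Q \right)} = 127$
$C{\left(K \right)} - \frac{1}{-46737 + 5967} = 127 - \frac{1}{-46737 + 5967} = 127 - \frac{1}{-40770} = 127 - - \frac{1}{40770} = 127 + \frac{1}{40770} = \frac{5177791}{40770}$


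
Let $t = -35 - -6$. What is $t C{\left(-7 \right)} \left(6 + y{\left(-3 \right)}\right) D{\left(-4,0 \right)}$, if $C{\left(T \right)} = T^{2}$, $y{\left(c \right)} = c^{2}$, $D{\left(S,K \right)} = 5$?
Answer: $-106575$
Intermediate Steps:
$t = -29$ ($t = -35 + 6 = -29$)
$t C{\left(-7 \right)} \left(6 + y{\left(-3 \right)}\right) D{\left(-4,0 \right)} = - 29 \left(-7\right)^{2} \left(6 + \left(-3\right)^{2}\right) 5 = \left(-29\right) 49 \left(6 + 9\right) 5 = - 1421 \cdot 15 \cdot 5 = \left(-1421\right) 75 = -106575$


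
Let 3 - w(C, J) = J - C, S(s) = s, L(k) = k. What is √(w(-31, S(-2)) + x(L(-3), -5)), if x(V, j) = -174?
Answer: 10*I*√2 ≈ 14.142*I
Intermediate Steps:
w(C, J) = 3 + C - J (w(C, J) = 3 - (J - C) = 3 + (C - J) = 3 + C - J)
√(w(-31, S(-2)) + x(L(-3), -5)) = √((3 - 31 - 1*(-2)) - 174) = √((3 - 31 + 2) - 174) = √(-26 - 174) = √(-200) = 10*I*√2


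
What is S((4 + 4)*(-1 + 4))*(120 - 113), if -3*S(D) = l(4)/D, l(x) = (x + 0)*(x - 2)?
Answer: -7/9 ≈ -0.77778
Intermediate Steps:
l(x) = x*(-2 + x)
S(D) = -8/(3*D) (S(D) = -4*(-2 + 4)/(3*D) = -4*2/(3*D) = -8/(3*D))
S((4 + 4)*(-1 + 4))*(120 - 113) = (-8*1/((-1 + 4)*(4 + 4))/3)*(120 - 113) = -8/(3*(8*3))*7 = -8/3/24*7 = -8/3*1/24*7 = -1/9*7 = -7/9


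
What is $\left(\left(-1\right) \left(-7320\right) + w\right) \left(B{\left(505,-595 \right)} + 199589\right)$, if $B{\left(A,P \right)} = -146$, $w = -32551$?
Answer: $-5032146333$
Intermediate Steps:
$\left(\left(-1\right) \left(-7320\right) + w\right) \left(B{\left(505,-595 \right)} + 199589\right) = \left(\left(-1\right) \left(-7320\right) - 32551\right) \left(-146 + 199589\right) = \left(7320 - 32551\right) 199443 = \left(-25231\right) 199443 = -5032146333$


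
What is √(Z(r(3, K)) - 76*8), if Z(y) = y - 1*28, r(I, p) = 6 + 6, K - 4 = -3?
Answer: 4*I*√39 ≈ 24.98*I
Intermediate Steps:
K = 1 (K = 4 - 3 = 1)
r(I, p) = 12
Z(y) = -28 + y (Z(y) = y - 28 = -28 + y)
√(Z(r(3, K)) - 76*8) = √((-28 + 12) - 76*8) = √(-16 - 608) = √(-624) = 4*I*√39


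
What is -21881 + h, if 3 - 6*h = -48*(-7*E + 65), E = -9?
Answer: -41713/2 ≈ -20857.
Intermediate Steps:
h = 2049/2 (h = ½ - (-8)*(-7*(-9) + 65) = ½ - (-8)*(63 + 65) = ½ - (-8)*128 = ½ - ⅙*(-6144) = ½ + 1024 = 2049/2 ≈ 1024.5)
-21881 + h = -21881 + 2049/2 = -41713/2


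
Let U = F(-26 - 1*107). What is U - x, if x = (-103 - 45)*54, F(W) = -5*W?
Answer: 8657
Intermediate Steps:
U = 665 (U = -5*(-26 - 1*107) = -5*(-26 - 107) = -5*(-133) = 665)
x = -7992 (x = -148*54 = -7992)
U - x = 665 - 1*(-7992) = 665 + 7992 = 8657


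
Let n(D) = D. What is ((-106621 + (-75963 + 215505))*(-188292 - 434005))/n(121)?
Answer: -20486639537/121 ≈ -1.6931e+8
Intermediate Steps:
((-106621 + (-75963 + 215505))*(-188292 - 434005))/n(121) = ((-106621 + (-75963 + 215505))*(-188292 - 434005))/121 = ((-106621 + 139542)*(-622297))*(1/121) = (32921*(-622297))*(1/121) = -20486639537*1/121 = -20486639537/121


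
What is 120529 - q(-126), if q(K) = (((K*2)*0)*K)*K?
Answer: 120529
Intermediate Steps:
q(K) = 0 (q(K) = (((2*K)*0)*K)*K = (0*K)*K = 0*K = 0)
120529 - q(-126) = 120529 - 1*0 = 120529 + 0 = 120529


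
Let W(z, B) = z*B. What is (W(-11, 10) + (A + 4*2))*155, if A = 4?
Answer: -15190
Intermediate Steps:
W(z, B) = B*z
(W(-11, 10) + (A + 4*2))*155 = (10*(-11) + (4 + 4*2))*155 = (-110 + (4 + 8))*155 = (-110 + 12)*155 = -98*155 = -15190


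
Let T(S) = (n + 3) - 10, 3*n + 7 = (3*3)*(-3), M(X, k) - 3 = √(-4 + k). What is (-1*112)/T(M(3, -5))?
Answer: 336/55 ≈ 6.1091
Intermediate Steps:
M(X, k) = 3 + √(-4 + k)
n = -34/3 (n = -7/3 + ((3*3)*(-3))/3 = -7/3 + (9*(-3))/3 = -7/3 + (⅓)*(-27) = -7/3 - 9 = -34/3 ≈ -11.333)
T(S) = -55/3 (T(S) = (-34/3 + 3) - 10 = -25/3 - 10 = -55/3)
(-1*112)/T(M(3, -5)) = (-1*112)/(-55/3) = -112*(-3/55) = 336/55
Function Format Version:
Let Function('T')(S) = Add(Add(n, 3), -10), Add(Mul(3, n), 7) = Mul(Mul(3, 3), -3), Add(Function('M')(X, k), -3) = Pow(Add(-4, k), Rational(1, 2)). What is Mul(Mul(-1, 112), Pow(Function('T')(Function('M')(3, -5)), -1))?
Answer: Rational(336, 55) ≈ 6.1091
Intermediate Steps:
Function('M')(X, k) = Add(3, Pow(Add(-4, k), Rational(1, 2)))
n = Rational(-34, 3) (n = Add(Rational(-7, 3), Mul(Rational(1, 3), Mul(Mul(3, 3), -3))) = Add(Rational(-7, 3), Mul(Rational(1, 3), Mul(9, -3))) = Add(Rational(-7, 3), Mul(Rational(1, 3), -27)) = Add(Rational(-7, 3), -9) = Rational(-34, 3) ≈ -11.333)
Function('T')(S) = Rational(-55, 3) (Function('T')(S) = Add(Add(Rational(-34, 3), 3), -10) = Add(Rational(-25, 3), -10) = Rational(-55, 3))
Mul(Mul(-1, 112), Pow(Function('T')(Function('M')(3, -5)), -1)) = Mul(Mul(-1, 112), Pow(Rational(-55, 3), -1)) = Mul(-112, Rational(-3, 55)) = Rational(336, 55)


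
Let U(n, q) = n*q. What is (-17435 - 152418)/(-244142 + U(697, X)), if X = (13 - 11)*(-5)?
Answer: 169853/251112 ≈ 0.67640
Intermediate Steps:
X = -10 (X = 2*(-5) = -10)
(-17435 - 152418)/(-244142 + U(697, X)) = (-17435 - 152418)/(-244142 + 697*(-10)) = -169853/(-244142 - 6970) = -169853/(-251112) = -169853*(-1/251112) = 169853/251112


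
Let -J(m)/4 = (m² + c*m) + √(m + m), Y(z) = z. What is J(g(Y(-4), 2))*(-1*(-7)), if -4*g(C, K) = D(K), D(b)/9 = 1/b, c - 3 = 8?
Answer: 4977/16 - 42*I ≈ 311.06 - 42.0*I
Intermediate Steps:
c = 11 (c = 3 + 8 = 11)
D(b) = 9/b
g(C, K) = -9/(4*K)
J(m) = -44*m - 4*m² - 4*√2*√m (J(m) = -4*((m² + 11*m) + √(m + m)) = -4*((m² + 11*m) + √(2*m)) = -4*((m² + 11*m) + √2*√m) = -4*(m² + 11*m + √2*√m) = -44*m - 4*m² - 4*√2*√m)
J(g(Y(-4), 2))*(-1*(-7)) = (-(-99)/2 - 4*(-9/4/2)² - 4*√2*√(-9/4/2))*(-1*(-7)) = (-(-99)/2 - 4*(-9/4*½)² - 4*√2*√(-9/4*½))*7 = (-44*(-9/8) - 4*(-9/8)² - 4*√2*√(-9/8))*7 = (99/2 - 4*81/64 - 4*√2*3*I*√2/4)*7 = (99/2 - 81/16 - 6*I)*7 = (711/16 - 6*I)*7 = 4977/16 - 42*I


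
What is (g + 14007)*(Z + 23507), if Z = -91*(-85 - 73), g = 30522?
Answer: 1686981165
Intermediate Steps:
Z = 14378 (Z = -91*(-158) = 14378)
(g + 14007)*(Z + 23507) = (30522 + 14007)*(14378 + 23507) = 44529*37885 = 1686981165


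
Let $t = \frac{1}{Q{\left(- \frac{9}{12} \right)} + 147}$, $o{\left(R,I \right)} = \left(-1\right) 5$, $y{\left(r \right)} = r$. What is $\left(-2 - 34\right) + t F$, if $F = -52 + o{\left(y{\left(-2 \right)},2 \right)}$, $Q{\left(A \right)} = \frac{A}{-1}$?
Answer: $- \frac{7168}{197} \approx -36.386$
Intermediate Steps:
$o{\left(R,I \right)} = -5$
$Q{\left(A \right)} = - A$ ($Q{\left(A \right)} = A \left(-1\right) = - A$)
$F = -57$ ($F = -52 - 5 = -57$)
$t = \frac{4}{591}$ ($t = \frac{1}{- \frac{-9}{12} + 147} = \frac{1}{\left(-1\right) \left(- \frac{3}{4}\right) + 147} = \frac{1}{\frac{3}{4} + 147} = \frac{1}{\frac{591}{4}} = \frac{4}{591} \approx 0.0067682$)
$\left(-2 - 34\right) + t F = \left(-2 - 34\right) + \frac{4}{591} \left(-57\right) = \left(-2 - 34\right) - \frac{76}{197} = -36 - \frac{76}{197} = - \frac{7168}{197}$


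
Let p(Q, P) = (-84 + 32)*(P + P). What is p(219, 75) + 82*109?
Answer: 1138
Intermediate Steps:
p(Q, P) = -104*P
p(219, 75) + 82*109 = -104*75 + 82*109 = -7800 + 8938 = 1138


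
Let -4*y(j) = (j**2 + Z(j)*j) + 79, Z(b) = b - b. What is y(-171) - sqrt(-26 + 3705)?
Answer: -7330 - sqrt(3679) ≈ -7390.7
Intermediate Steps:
Z(b) = 0
y(j) = -79/4 - j**2/4 (y(j) = -((j**2 + 0*j) + 79)/4 = -((j**2 + 0) + 79)/4 = -(j**2 + 79)/4 = -(79 + j**2)/4 = -79/4 - j**2/4)
y(-171) - sqrt(-26 + 3705) = (-79/4 - 1/4*(-171)**2) - sqrt(-26 + 3705) = (-79/4 - 1/4*29241) - sqrt(3679) = (-79/4 - 29241/4) - sqrt(3679) = -7330 - sqrt(3679)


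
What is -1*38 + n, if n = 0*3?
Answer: -38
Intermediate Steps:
n = 0
-1*38 + n = -1*38 + 0 = -38 + 0 = -38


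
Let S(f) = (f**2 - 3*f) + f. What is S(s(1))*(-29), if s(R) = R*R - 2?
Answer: -87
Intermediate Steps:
s(R) = -2 + R**2 (s(R) = R**2 - 2 = -2 + R**2)
S(f) = f**2 - 2*f
S(s(1))*(-29) = ((-2 + 1**2)*(-2 + (-2 + 1**2)))*(-29) = ((-2 + 1)*(-2 + (-2 + 1)))*(-29) = -(-2 - 1)*(-29) = -1*(-3)*(-29) = 3*(-29) = -87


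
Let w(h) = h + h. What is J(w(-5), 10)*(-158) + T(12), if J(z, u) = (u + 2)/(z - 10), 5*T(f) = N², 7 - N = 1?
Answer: 102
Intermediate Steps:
N = 6 (N = 7 - 1*1 = 7 - 1 = 6)
w(h) = 2*h
T(f) = 36/5 (T(f) = (⅕)*6² = (⅕)*36 = 36/5)
J(z, u) = (2 + u)/(-10 + z)
J(w(-5), 10)*(-158) + T(12) = ((2 + 10)/(-10 + 2*(-5)))*(-158) + 36/5 = (12/(-10 - 10))*(-158) + 36/5 = (12/(-20))*(-158) + 36/5 = -1/20*12*(-158) + 36/5 = -⅗*(-158) + 36/5 = 474/5 + 36/5 = 102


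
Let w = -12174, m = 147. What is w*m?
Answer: -1789578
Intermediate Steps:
w*m = -12174*147 = -1789578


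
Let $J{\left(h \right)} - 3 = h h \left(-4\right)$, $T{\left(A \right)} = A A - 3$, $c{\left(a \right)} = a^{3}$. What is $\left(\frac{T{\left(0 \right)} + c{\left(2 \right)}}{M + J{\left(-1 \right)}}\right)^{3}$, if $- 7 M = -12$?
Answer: $343$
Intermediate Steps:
$M = \frac{12}{7}$ ($M = \left(- \frac{1}{7}\right) \left(-12\right) = \frac{12}{7} \approx 1.7143$)
$T{\left(A \right)} = -3 + A^{2}$ ($T{\left(A \right)} = A^{2} - 3 = -3 + A^{2}$)
$J{\left(h \right)} = 3 - 4 h^{2}$ ($J{\left(h \right)} = 3 + h h \left(-4\right) = 3 + h^{2} \left(-4\right) = 3 - 4 h^{2}$)
$\left(\frac{T{\left(0 \right)} + c{\left(2 \right)}}{M + J{\left(-1 \right)}}\right)^{3} = \left(\frac{\left(-3 + 0^{2}\right) + 2^{3}}{\frac{12}{7} + \left(3 - 4 \left(-1\right)^{2}\right)}\right)^{3} = \left(\frac{\left(-3 + 0\right) + 8}{\frac{12}{7} + \left(3 - 4\right)}\right)^{3} = \left(\frac{-3 + 8}{\frac{12}{7} + \left(3 - 4\right)}\right)^{3} = \left(\frac{5}{\frac{12}{7} - 1}\right)^{3} = \left(\frac{5}{\frac{5}{7}}\right)^{3} = \left(5 \cdot \frac{7}{5}\right)^{3} = 7^{3} = 343$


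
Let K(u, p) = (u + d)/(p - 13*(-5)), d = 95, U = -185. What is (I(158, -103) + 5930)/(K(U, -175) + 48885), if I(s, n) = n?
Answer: 64097/537744 ≈ 0.11920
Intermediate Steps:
K(u, p) = (95 + u)/(65 + p) (K(u, p) = (u + 95)/(p - 13*(-5)) = (95 + u)/(p + 65) = (95 + u)/(65 + p))
(I(158, -103) + 5930)/(K(U, -175) + 48885) = (-103 + 5930)/((95 - 185)/(65 - 175) + 48885) = 5827/(-90/(-110) + 48885) = 5827/(-1/110*(-90) + 48885) = 5827/(9/11 + 48885) = 5827/(537744/11) = 5827*(11/537744) = 64097/537744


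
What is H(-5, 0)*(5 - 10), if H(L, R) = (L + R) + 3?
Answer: 10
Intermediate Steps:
H(L, R) = 3 + L + R
H(-5, 0)*(5 - 10) = (3 - 5 + 0)*(5 - 10) = -2*(-5) = 10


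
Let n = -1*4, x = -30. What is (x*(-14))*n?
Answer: -1680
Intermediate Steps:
n = -4
(x*(-14))*n = -30*(-14)*(-4) = 420*(-4) = -1680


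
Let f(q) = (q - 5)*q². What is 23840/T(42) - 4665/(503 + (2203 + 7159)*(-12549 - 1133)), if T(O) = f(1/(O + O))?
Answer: -1809925199334585525/53669869639 ≈ -3.3723e+7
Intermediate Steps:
f(q) = q²*(-5 + q) (f(q) = (-5 + q)*q² = q²*(-5 + q))
T(O) = (-5 + 1/(2*O))/(4*O²) (T(O) = (1/(O + O))²*(-5 + 1/(O + O)) = (1/(2*O))²*(-5 + 1/(2*O)) = (1/(4*O²))*(-5 + 1/(2*O)) = (-5 + 1/(2*O))/(4*O²))
23840/T(42) - 4665/(503 + (2203 + 7159)*(-12549 - 1133)) = 23840/(((⅛)*(1 - 10*42)/42³)) - 4665/(503 + (2203 + 7159)*(-12549 - 1133)) = 23840/(((⅛)*(1/74088)*(1 - 420))) - 4665/(503 + 9362*(-13682)) = 23840/(((⅛)*(1/74088)*(-419))) - 4665/(503 - 128090884) = 23840/(-419/592704) - 4665/(-128090381) = 23840*(-592704/419) - 4665*(-1/128090381) = -14130063360/419 + 4665/128090381 = -1809925199334585525/53669869639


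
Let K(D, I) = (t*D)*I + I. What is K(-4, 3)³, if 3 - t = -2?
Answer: -185193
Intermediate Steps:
t = 5 (t = 3 - 1*(-2) = 3 + 2 = 5)
K(D, I) = I + 5*D*I (K(D, I) = (5*D)*I + I = 5*D*I + I = I + 5*D*I)
K(-4, 3)³ = (3*(1 + 5*(-4)))³ = (3*(1 - 20))³ = (3*(-19))³ = (-57)³ = -185193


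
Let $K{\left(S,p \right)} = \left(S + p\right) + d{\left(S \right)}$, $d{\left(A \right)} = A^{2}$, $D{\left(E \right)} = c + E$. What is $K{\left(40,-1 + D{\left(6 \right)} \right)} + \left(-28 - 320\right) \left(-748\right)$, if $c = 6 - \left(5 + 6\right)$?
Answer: $261944$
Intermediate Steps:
$c = -5$ ($c = 6 - 11 = -5$)
$D{\left(E \right)} = -5 + E$
$K{\left(S,p \right)} = S + p + S^{2}$ ($K{\left(S,p \right)} = \left(S + p\right) + S^{2} = S + p + S^{2}$)
$K{\left(40,-1 + D{\left(6 \right)} \right)} + \left(-28 - 320\right) \left(-748\right) = \left(40 + \left(-1 + \left(-5 + 6\right)\right) + 40^{2}\right) + \left(-28 - 320\right) \left(-748\right) = \left(40 + \left(-1 + 1\right) + 1600\right) - -260304 = \left(40 + 0 + 1600\right) + 260304 = 1640 + 260304 = 261944$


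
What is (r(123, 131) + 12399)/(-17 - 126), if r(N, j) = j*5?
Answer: -13054/143 ≈ -91.287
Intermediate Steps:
r(N, j) = 5*j
(r(123, 131) + 12399)/(-17 - 126) = (5*131 + 12399)/(-17 - 126) = (655 + 12399)/(-143) = -1/143*13054 = -13054/143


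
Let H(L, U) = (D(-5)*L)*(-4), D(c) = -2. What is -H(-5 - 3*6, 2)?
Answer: 184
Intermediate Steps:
H(L, U) = 8*L (H(L, U) = -2*L*(-4) = 8*L)
-H(-5 - 3*6, 2) = -8*(-5 - 3*6) = -8*(-5 - 18) = -8*(-23) = -1*(-184) = 184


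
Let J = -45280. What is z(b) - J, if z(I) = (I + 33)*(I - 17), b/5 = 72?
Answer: 180079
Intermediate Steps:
b = 360 (b = 5*72 = 360)
z(I) = (-17 + I)*(33 + I) (z(I) = (33 + I)*(-17 + I) = (-17 + I)*(33 + I))
z(b) - J = (-561 + 360² + 16*360) - 1*(-45280) = (-561 + 129600 + 5760) + 45280 = 134799 + 45280 = 180079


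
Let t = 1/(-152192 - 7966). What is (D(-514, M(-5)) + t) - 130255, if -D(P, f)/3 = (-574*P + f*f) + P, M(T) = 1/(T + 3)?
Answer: -324743327675/320316 ≈ -1.0138e+6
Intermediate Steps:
M(T) = 1/(3 + T)
D(P, f) = -3*f**2 + 1719*P (D(P, f) = -3*((-574*P + f*f) + P) = -3*((-574*P + f**2) + P) = -3*((f**2 - 574*P) + P) = -3*(f**2 - 573*P) = -3*f**2 + 1719*P)
t = -1/160158 (t = 1/(-160158) = -1/160158 ≈ -6.2438e-6)
(D(-514, M(-5)) + t) - 130255 = ((-3/(3 - 5)**2 + 1719*(-514)) - 1/160158) - 130255 = ((-3*(1/(-2))**2 - 883566) - 1/160158) - 130255 = ((-3*(-1/2)**2 - 883566) - 1/160158) - 130255 = ((-3*1/4 - 883566) - 1/160158) - 130255 = ((-3/4 - 883566) - 1/160158) - 130255 = (-3534267/4 - 1/160158) - 130255 = -283020567095/320316 - 130255 = -324743327675/320316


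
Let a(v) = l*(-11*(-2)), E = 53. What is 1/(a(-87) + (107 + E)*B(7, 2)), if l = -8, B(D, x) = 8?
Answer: 1/1104 ≈ 0.00090580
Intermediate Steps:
a(v) = -176 (a(v) = -(-88)*(-2) = -8*22 = -176)
1/(a(-87) + (107 + E)*B(7, 2)) = 1/(-176 + (107 + 53)*8) = 1/(-176 + 160*8) = 1/(-176 + 1280) = 1/1104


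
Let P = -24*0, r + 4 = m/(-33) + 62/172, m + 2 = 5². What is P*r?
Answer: 0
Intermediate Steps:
m = 23 (m = -2 + 5² = -2 + 25 = 23)
r = -12307/2838 (r = -4 + (23/(-33) + 62/172) = -4 + (23*(-1/33) + 62*(1/172)) = -4 + (-23/33 + 31/86) = -4 - 955/2838 = -12307/2838 ≈ -4.3365)
P = 0
P*r = 0*(-12307/2838) = 0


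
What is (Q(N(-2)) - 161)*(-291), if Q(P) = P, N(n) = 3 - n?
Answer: 45396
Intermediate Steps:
(Q(N(-2)) - 161)*(-291) = ((3 - 1*(-2)) - 161)*(-291) = ((3 + 2) - 161)*(-291) = (5 - 161)*(-291) = -156*(-291) = 45396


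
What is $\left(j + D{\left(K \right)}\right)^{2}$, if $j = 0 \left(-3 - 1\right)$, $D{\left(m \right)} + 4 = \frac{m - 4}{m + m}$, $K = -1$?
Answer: $\frac{9}{4} \approx 2.25$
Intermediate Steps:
$D{\left(m \right)} = -4 + \frac{-4 + m}{2 m}$ ($D{\left(m \right)} = -4 + \frac{m - 4}{m + m} = -4 + \frac{-4 + m}{2 m}$)
$j = 0$ ($j = 0 \left(-4\right) = 0$)
$\left(j + D{\left(K \right)}\right)^{2} = \left(0 - \left(\frac{7}{2} + \frac{2}{-1}\right)\right)^{2} = \left(0 - \frac{3}{2}\right)^{2} = \left(- \frac{3}{2}\right)^{2} = \frac{9}{4}$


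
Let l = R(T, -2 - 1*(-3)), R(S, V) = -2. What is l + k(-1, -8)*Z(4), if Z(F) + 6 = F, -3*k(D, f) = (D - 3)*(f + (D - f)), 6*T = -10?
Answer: ⅔ ≈ 0.66667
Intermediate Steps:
T = -5/3 (T = (⅙)*(-10) = -5/3 ≈ -1.6667)
k(D, f) = -D*(-3 + D)/3 (k(D, f) = -(D - 3)*(f + (D - f))/3 = -(-3 + D)*D/3 = -D*(-3 + D)/3)
l = -2
Z(F) = -6 + F
l + k(-1, -8)*Z(4) = -2 + ((⅓)*(-1)*(3 - 1*(-1)))*(-6 + 4) = -2 + ((⅓)*(-1)*(3 + 1))*(-2) = -2 + ((⅓)*(-1)*4)*(-2) = -2 - 4/3*(-2) = -2 + 8/3 = ⅔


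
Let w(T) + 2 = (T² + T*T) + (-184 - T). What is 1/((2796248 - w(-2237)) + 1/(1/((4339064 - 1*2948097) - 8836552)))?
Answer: -1/14659726 ≈ -6.8214e-8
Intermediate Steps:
w(T) = -186 - T + 2*T² (w(T) = -2 + ((T² + T*T) + (-184 - T)) = -2 + ((T² + T²) + (-184 - T)) = -2 + (2*T² + (-184 - T)) = -2 + (-184 - T + 2*T²) = -186 - T + 2*T²)
1/((2796248 - w(-2237)) + 1/(1/((4339064 - 1*2948097) - 8836552))) = 1/((2796248 - (-186 - 1*(-2237) + 2*(-2237)²)) + 1/(1/((4339064 - 1*2948097) - 8836552))) = 1/((2796248 - (-186 + 2237 + 2*5004169)) + 1/(1/((4339064 - 2948097) - 8836552))) = 1/((2796248 - (-186 + 2237 + 10008338)) + 1/(1/(1390967 - 8836552))) = 1/((2796248 - 1*10010389) + 1/(1/(-7445585))) = 1/((2796248 - 10010389) + 1/(-1/7445585)) = 1/(-7214141 - 7445585) = 1/(-14659726) = -1/14659726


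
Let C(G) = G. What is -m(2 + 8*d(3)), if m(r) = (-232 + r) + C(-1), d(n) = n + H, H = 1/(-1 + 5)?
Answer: 205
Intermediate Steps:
H = ¼ (H = 1/4 = ¼ ≈ 0.25000)
d(n) = ¼ + n (d(n) = n + ¼ = ¼ + n)
m(r) = -233 + r (m(r) = (-232 + r) - 1 = -233 + r)
-m(2 + 8*d(3)) = -(-233 + (2 + 8*(¼ + 3))) = -(-233 + (2 + 8*(13/4))) = -(-233 + (2 + 26)) = -(-233 + 28) = -1*(-205) = 205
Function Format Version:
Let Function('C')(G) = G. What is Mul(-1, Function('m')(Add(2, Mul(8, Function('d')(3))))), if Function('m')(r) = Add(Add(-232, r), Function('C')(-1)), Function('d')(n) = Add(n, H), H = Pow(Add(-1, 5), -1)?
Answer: 205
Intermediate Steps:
H = Rational(1, 4) (H = Pow(4, -1) = Rational(1, 4) ≈ 0.25000)
Function('d')(n) = Add(Rational(1, 4), n) (Function('d')(n) = Add(n, Rational(1, 4)) = Add(Rational(1, 4), n))
Function('m')(r) = Add(-233, r) (Function('m')(r) = Add(Add(-232, r), -1) = Add(-233, r))
Mul(-1, Function('m')(Add(2, Mul(8, Function('d')(3))))) = Mul(-1, Add(-233, Add(2, Mul(8, Add(Rational(1, 4), 3))))) = Mul(-1, Add(-233, Add(2, Mul(8, Rational(13, 4))))) = Mul(-1, Add(-233, Add(2, 26))) = Mul(-1, Add(-233, 28)) = Mul(-1, -205) = 205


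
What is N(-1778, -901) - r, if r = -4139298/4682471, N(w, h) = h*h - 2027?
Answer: 3791747410852/4682471 ≈ 8.0978e+5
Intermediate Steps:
N(w, h) = -2027 + h**2 (N(w, h) = h**2 - 2027 = -2027 + h**2)
r = -4139298/4682471 (r = -4139298*1/4682471 = -4139298/4682471 ≈ -0.88400)
N(-1778, -901) - r = (-2027 + (-901)**2) - 1*(-4139298/4682471) = (-2027 + 811801) + 4139298/4682471 = 809774 + 4139298/4682471 = 3791747410852/4682471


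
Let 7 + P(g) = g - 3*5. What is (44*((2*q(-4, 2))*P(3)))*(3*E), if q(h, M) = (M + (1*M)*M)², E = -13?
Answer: 2347488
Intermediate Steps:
q(h, M) = (M + M²)² (q(h, M) = (M + M*M)² = (M + M²)²)
P(g) = -22 + g (P(g) = -7 + (g - 3*5) = -7 + (g - 15) = -7 + (-15 + g) = -22 + g)
(44*((2*q(-4, 2))*P(3)))*(3*E) = (44*((2*(2²*(1 + 2)²))*(-22 + 3)))*(3*(-13)) = (44*((2*(4*3²))*(-19)))*(-39) = (44*((2*(4*9))*(-19)))*(-39) = (44*((2*36)*(-19)))*(-39) = (44*(72*(-19)))*(-39) = (44*(-1368))*(-39) = -60192*(-39) = 2347488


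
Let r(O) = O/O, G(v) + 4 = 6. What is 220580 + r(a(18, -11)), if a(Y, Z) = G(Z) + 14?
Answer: 220581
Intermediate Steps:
G(v) = 2 (G(v) = -4 + 6 = 2)
a(Y, Z) = 16 (a(Y, Z) = 2 + 14 = 16)
r(O) = 1
220580 + r(a(18, -11)) = 220580 + 1 = 220581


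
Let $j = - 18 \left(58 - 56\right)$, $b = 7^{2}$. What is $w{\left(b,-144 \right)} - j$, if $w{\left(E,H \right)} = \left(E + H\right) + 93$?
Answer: $34$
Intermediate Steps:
$b = 49$
$w{\left(E,H \right)} = 93 + E + H$
$j = -36$ ($j = \left(-18\right) 2 = -36$)
$w{\left(b,-144 \right)} - j = \left(93 + 49 - 144\right) - -36 = -2 + 36 = 34$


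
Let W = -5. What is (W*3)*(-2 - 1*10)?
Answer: 180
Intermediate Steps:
(W*3)*(-2 - 1*10) = (-5*3)*(-2 - 1*10) = -15*(-2 - 10) = -15*(-12) = 180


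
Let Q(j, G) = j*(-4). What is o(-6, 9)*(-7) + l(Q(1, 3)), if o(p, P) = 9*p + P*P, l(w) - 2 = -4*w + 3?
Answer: -168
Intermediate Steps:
Q(j, G) = -4*j
l(w) = 5 - 4*w (l(w) = 2 + (-4*w + 3) = 2 + (3 - 4*w) = 5 - 4*w)
o(p, P) = P² + 9*p (o(p, P) = 9*p + P² = P² + 9*p)
o(-6, 9)*(-7) + l(Q(1, 3)) = (9² + 9*(-6))*(-7) + (5 - (-16)) = (81 - 54)*(-7) + (5 - 4*(-4)) = 27*(-7) + (5 + 16) = -189 + 21 = -168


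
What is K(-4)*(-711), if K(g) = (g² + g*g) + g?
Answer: -19908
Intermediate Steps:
K(g) = g + 2*g² (K(g) = (g² + g²) + g = 2*g² + g = g + 2*g²)
K(-4)*(-711) = -4*(1 + 2*(-4))*(-711) = -4*(1 - 8)*(-711) = -4*(-7)*(-711) = 28*(-711) = -19908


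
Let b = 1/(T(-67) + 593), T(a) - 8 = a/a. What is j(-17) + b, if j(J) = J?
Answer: -10233/602 ≈ -16.998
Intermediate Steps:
T(a) = 9 (T(a) = 8 + a/a = 8 + 1 = 9)
b = 1/602 (b = 1/(9 + 593) = 1/602 ≈ 0.0016611)
j(-17) + b = -17 + 1/602 = -10233/602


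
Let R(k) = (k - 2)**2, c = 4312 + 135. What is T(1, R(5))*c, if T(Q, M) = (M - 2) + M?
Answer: 71152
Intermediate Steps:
c = 4447
R(k) = (-2 + k)**2
T(Q, M) = -2 + 2*M (T(Q, M) = (-2 + M) + M = -2 + 2*M)
T(1, R(5))*c = (-2 + 2*(-2 + 5)**2)*4447 = (-2 + 2*3**2)*4447 = (-2 + 2*9)*4447 = (-2 + 18)*4447 = 16*4447 = 71152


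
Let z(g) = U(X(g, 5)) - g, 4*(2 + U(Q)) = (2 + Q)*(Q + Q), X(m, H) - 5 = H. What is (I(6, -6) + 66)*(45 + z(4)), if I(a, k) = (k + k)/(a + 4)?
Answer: 32076/5 ≈ 6415.2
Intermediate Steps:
X(m, H) = 5 + H
U(Q) = -2 + Q*(2 + Q)/2 (U(Q) = -2 + ((2 + Q)*(Q + Q))/4 = -2 + ((2 + Q)*(2*Q))/4 = -2 + (2*Q*(2 + Q))/4 = -2 + Q*(2 + Q)/2)
z(g) = 58 - g (z(g) = (-2 + (5 + 5) + (5 + 5)²/2) - g = (-2 + 10 + (½)*10²) - g = (-2 + 10 + (½)*100) - g = (-2 + 10 + 50) - g = 58 - g)
I(a, k) = 2*k/(4 + a) (I(a, k) = (2*k)/(4 + a) = 2*k/(4 + a))
(I(6, -6) + 66)*(45 + z(4)) = (2*(-6)/(4 + 6) + 66)*(45 + (58 - 1*4)) = (2*(-6)/10 + 66)*(45 + (58 - 4)) = (2*(-6)*(⅒) + 66)*(45 + 54) = (-6/5 + 66)*99 = (324/5)*99 = 32076/5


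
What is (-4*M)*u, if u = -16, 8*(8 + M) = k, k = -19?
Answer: -664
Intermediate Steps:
M = -83/8 (M = -8 + (⅛)*(-19) = -8 - 19/8 = -83/8 ≈ -10.375)
(-4*M)*u = -4*(-83/8)*(-16) = (83/2)*(-16) = -664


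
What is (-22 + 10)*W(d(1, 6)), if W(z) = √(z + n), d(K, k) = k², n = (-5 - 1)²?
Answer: -72*√2 ≈ -101.82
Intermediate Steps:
n = 36 (n = (-6)² = 36)
W(z) = √(36 + z) (W(z) = √(z + 36) = √(36 + z))
(-22 + 10)*W(d(1, 6)) = (-22 + 10)*√(36 + 6²) = -12*√(36 + 36) = -72*√2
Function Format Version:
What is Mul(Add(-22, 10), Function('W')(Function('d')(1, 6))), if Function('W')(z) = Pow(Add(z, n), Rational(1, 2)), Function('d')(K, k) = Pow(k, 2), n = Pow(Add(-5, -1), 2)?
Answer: Mul(-72, Pow(2, Rational(1, 2))) ≈ -101.82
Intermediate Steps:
n = 36 (n = Pow(-6, 2) = 36)
Function('W')(z) = Pow(Add(36, z), Rational(1, 2)) (Function('W')(z) = Pow(Add(z, 36), Rational(1, 2)) = Pow(Add(36, z), Rational(1, 2)))
Mul(Add(-22, 10), Function('W')(Function('d')(1, 6))) = Mul(Add(-22, 10), Pow(Add(36, Pow(6, 2)), Rational(1, 2))) = Mul(-12, Pow(Add(36, 36), Rational(1, 2))) = Mul(-12, Pow(72, Rational(1, 2))) = Mul(-12, Mul(6, Pow(2, Rational(1, 2)))) = Mul(-72, Pow(2, Rational(1, 2)))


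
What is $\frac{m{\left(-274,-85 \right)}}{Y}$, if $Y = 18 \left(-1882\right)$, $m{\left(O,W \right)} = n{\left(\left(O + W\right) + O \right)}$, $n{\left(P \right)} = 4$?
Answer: $- \frac{1}{8469} \approx -0.00011808$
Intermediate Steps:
$m{\left(O,W \right)} = 4$
$Y = -33876$
$\frac{m{\left(-274,-85 \right)}}{Y} = \frac{4}{-33876} = 4 \left(- \frac{1}{33876}\right) = - \frac{1}{8469}$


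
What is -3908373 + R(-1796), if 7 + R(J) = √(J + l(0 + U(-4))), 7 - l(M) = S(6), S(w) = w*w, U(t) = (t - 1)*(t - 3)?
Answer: -3908380 + 5*I*√73 ≈ -3.9084e+6 + 42.72*I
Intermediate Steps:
U(t) = (-1 + t)*(-3 + t)
S(w) = w²
l(M) = -29 (l(M) = 7 - 1*6² = 7 - 1*36 = 7 - 36 = -29)
R(J) = -7 + √(-29 + J) (R(J) = -7 + √(J - 29) = -7 + √(-29 + J))
-3908373 + R(-1796) = -3908373 + (-7 + √(-29 - 1796)) = -3908373 + (-7 + √(-1825)) = -3908373 + (-7 + 5*I*√73) = -3908380 + 5*I*√73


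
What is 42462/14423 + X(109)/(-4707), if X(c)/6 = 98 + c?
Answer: 20217252/7543229 ≈ 2.6802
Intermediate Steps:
X(c) = 588 + 6*c (X(c) = 6*(98 + c) = 588 + 6*c)
42462/14423 + X(109)/(-4707) = 42462/14423 + (588 + 6*109)/(-4707) = 42462*(1/14423) + (588 + 654)*(-1/4707) = 42462/14423 + 1242*(-1/4707) = 42462/14423 - 138/523 = 20217252/7543229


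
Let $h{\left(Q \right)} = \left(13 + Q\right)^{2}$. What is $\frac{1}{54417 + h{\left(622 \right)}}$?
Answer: $\frac{1}{457642} \approx 2.1851 \cdot 10^{-6}$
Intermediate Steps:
$\frac{1}{54417 + h{\left(622 \right)}} = \frac{1}{54417 + \left(13 + 622\right)^{2}} = \frac{1}{54417 + 635^{2}} = \frac{1}{54417 + 403225} = \frac{1}{457642}$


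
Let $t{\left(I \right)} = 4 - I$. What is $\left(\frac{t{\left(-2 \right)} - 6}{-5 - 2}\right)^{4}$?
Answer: $0$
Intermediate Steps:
$\left(\frac{t{\left(-2 \right)} - 6}{-5 - 2}\right)^{4} = \left(\frac{\left(4 - -2\right) - 6}{-5 - 2}\right)^{4} = \left(\frac{\left(4 + 2\right) - 6}{-7}\right)^{4} = \left(\left(6 - 6\right) \left(- \frac{1}{7}\right)\right)^{4} = \left(0 \left(- \frac{1}{7}\right)\right)^{4} = 0^{4} = 0$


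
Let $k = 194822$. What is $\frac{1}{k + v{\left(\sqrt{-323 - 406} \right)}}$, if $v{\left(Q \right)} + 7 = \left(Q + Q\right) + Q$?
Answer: $\frac{194815}{37952890786} - \frac{81 i}{37952890786} \approx 5.1331 \cdot 10^{-6} - 2.1342 \cdot 10^{-9} i$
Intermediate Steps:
$v{\left(Q \right)} = -7 + 3 Q$ ($v{\left(Q \right)} = -7 + \left(\left(Q + Q\right) + Q\right) = -7 + \left(2 Q + Q\right) = -7 + 3 Q$)
$\frac{1}{k + v{\left(\sqrt{-323 - 406} \right)}} = \frac{1}{194822 - \left(7 - 3 \sqrt{-323 - 406}\right)} = \frac{1}{194822 - \left(7 - 3 \sqrt{-729}\right)} = \frac{1}{194822 - \left(7 - 3 \cdot 27 i\right)} = \frac{1}{194822 - \left(7 - 81 i\right)} = \frac{1}{194815 + 81 i} = \frac{194815 - 81 i}{37952890786}$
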